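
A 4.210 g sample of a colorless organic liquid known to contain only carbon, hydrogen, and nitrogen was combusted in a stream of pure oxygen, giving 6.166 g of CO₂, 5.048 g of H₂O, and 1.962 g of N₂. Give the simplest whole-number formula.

CH4N

mol C = 6.166 g CO₂ ÷ 44.009 g/mol = 0.14011 mol
mol H = 2 × 5.048 g H₂O ÷ 18.015 g/mol = 0.56042 mol
mol N = 2 × 1.962 g N₂ ÷ 28.014 g/mol = 0.14007 mol
Divide by the smallest (0.14007 mol): C 1.000, H 4.001, N 1.000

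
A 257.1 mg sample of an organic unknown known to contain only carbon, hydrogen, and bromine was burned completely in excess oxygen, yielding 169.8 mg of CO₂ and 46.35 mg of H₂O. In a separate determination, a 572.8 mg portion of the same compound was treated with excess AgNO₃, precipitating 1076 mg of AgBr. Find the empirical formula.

mol C = 0.1698 g CO₂ ÷ 44.009 g/mol = 0.0038583 mol
mol H = 2 × 0.04635 g H₂O ÷ 18.015 g/mol = 0.0051457 mol
From the AgBr data: mol Br per gram of compound = (1.076 ÷ 187.772) ÷ 0.5728 = 0.010004 mol/g, so in the 0.2571 g combustion sample mol Br = 0.0025721 mol
Divide by the smallest (0.0025721 mol): C 1.500, H 2.001, Br 1.000
Multiplying each by 2 gives whole numbers: C 3.00, H 4.00, Br 2.00

C3H4Br2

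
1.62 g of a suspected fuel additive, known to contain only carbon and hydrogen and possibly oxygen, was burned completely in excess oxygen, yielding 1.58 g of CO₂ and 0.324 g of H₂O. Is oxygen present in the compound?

yes

mol C = 1.58 g CO₂ ÷ 44.009 g/mol = 0.03590 mol
mol H = 2 × 0.324 g H₂O ÷ 18.015 g/mol = 0.03597 mol
C and H account for only 0.4675 g of the 1.62 g sample; the remaining 1.153 g must be oxygen.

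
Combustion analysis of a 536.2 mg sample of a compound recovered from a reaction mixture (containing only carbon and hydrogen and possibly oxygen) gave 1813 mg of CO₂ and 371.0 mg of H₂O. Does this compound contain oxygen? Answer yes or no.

mol C = 1.813 g CO₂ ÷ 44.009 g/mol = 0.041196 mol
mol H = 2 × 0.3710 g H₂O ÷ 18.015 g/mol = 0.041188 mol
C and H together account for 0.53632 g — essentially the entire 0.5362 g sample — so the compound contains no oxygen.

no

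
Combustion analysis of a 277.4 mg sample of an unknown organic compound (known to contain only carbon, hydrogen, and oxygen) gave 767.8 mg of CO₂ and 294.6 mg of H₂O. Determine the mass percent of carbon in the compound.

mol C = 0.7678 g CO₂ ÷ 44.009 g/mol = 0.017446 mol
mol H = 2 × 0.2946 g H₂O ÷ 18.015 g/mol = 0.032706 mol
mass O = 0.2774 − (0.20955 + 0.032968) = 0.034883 g → mol O = 0.034883 ÷ 15.999 = 0.0021803 mol
mass % C = 0.20955 g ÷ 0.2774 g × 100%

75.54%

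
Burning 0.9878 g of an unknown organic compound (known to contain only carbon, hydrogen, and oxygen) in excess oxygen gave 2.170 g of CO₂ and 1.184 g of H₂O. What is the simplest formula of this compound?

mol C = 2.170 g CO₂ ÷ 44.009 g/mol = 0.049308 mol
mol H = 2 × 1.184 g H₂O ÷ 18.015 g/mol = 0.13145 mol
mass O = 0.9878 − (0.59224 + 0.13250) = 0.26306 g → mol O = 0.26306 ÷ 15.999 = 0.016442 mol
Divide by the smallest (0.016442 mol): C 2.999, H 7.994, O 1.000

C3H8O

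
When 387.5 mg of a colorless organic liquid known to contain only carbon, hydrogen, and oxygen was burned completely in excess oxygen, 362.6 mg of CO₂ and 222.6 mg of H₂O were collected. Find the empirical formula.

mol C = 0.3626 g CO₂ ÷ 44.009 g/mol = 0.0082392 mol
mol H = 2 × 0.2226 g H₂O ÷ 18.015 g/mol = 0.024713 mol
mass O = 0.3875 − (0.098961 + 0.024910) = 0.26363 g → mol O = 0.26363 ÷ 15.999 = 0.016478 mol
Divide by the smallest (0.0082392 mol): C 1.000, H 2.999, O 2.000

CH3O2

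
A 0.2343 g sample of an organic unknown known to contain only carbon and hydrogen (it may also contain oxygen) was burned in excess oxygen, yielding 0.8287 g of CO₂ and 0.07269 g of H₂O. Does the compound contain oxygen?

no

mol C = 0.8287 g CO₂ ÷ 44.009 g/mol = 0.018830 mol
mol H = 2 × 0.07269 g H₂O ÷ 18.015 g/mol = 0.0080699 mol
C and H together account for 0.23430 g — essentially the entire 0.2343 g sample — so the compound contains no oxygen.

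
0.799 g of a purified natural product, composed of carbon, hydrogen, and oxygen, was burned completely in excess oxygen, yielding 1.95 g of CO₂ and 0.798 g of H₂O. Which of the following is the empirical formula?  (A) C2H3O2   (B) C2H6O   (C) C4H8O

(C) C4H8O

mol C = 1.95 g CO₂ ÷ 44.009 g/mol = 0.04431 mol
mol H = 2 × 0.798 g H₂O ÷ 18.015 g/mol = 0.08859 mol
mass O = 0.799 − (0.5322 + 0.08930) = 0.1775 g → mol O = 0.1775 ÷ 15.999 = 0.01109 mol
Divide by the smallest (0.01109 mol): C 3.994, H 7.985, O 1.000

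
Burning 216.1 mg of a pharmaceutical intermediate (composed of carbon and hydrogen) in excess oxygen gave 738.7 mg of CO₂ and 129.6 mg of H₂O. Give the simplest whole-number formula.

C7H6

mol C = 0.7387 g CO₂ ÷ 44.009 g/mol = 0.016785 mol
mol H = 2 × 0.1296 g H₂O ÷ 18.015 g/mol = 0.014388 mol
Divide by the smallest (0.014388 mol): C 1.167, H 1.000
Multiplying each by 6 gives whole numbers: C 7.00, H 6.00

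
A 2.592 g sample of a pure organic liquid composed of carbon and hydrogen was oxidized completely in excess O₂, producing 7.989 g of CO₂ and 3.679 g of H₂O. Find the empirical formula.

C4H9

mol C = 7.989 g CO₂ ÷ 44.009 g/mol = 0.18153 mol
mol H = 2 × 3.679 g H₂O ÷ 18.015 g/mol = 0.40844 mol
Divide by the smallest (0.18153 mol): C 1.000, H 2.250
Multiplying each by 4 gives whole numbers: C 4.00, H 9.00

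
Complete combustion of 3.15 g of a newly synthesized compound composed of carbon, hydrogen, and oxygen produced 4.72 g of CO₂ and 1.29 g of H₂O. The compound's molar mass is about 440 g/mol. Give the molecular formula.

mol C = 4.72 g CO₂ ÷ 44.009 g/mol = 0.1073 mol
mol H = 2 × 1.29 g H₂O ÷ 18.015 g/mol = 0.1432 mol
mass O = 3.15 − (1.288 + 0.1444) = 1.717 g → mol O = 1.717 ÷ 15.999 = 0.1073 mol
Divide by the smallest (0.1073 mol): C 1.000, H 1.335, O 1.001
Multiplying each by 3 gives whole numbers: C 3.00, H 4.01, O 3.00
Empirical formula: C3H4O3
Empirical-formula mass = 88.06 g/mol; 440 ÷ 88.06 ≈ 5, so the molecular formula is C15H20O15.

C15H20O15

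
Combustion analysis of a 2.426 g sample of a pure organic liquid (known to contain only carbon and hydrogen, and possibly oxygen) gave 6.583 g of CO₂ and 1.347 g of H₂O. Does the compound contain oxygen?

yes

mol C = 6.583 g CO₂ ÷ 44.009 g/mol = 0.14958 mol
mol H = 2 × 1.347 g H₂O ÷ 18.015 g/mol = 0.14954 mol
C and H account for only 1.9474 g of the 2.426 g sample; the remaining 0.47862 g must be oxygen.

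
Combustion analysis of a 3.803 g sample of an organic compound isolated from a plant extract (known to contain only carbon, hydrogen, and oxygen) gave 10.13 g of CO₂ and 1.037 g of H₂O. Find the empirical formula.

mol C = 10.13 g CO₂ ÷ 44.009 g/mol = 0.23018 mol
mol H = 2 × 1.037 g H₂O ÷ 18.015 g/mol = 0.11513 mol
mass O = 3.803 − (2.7647 + 0.11605) = 0.92226 g → mol O = 0.92226 ÷ 15.999 = 0.057645 mol
Divide by the smallest (0.057645 mol): C 3.993, H 1.997, O 1.000

C4H2O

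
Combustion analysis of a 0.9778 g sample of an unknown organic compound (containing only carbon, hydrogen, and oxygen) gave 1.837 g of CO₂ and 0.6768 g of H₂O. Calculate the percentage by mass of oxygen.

mol C = 1.837 g CO₂ ÷ 44.009 g/mol = 0.041741 mol
mol H = 2 × 0.6768 g H₂O ÷ 18.015 g/mol = 0.075137 mol
mass O = 0.9778 − (0.50136 + 0.075738) = 0.40070 g → mol O = 0.40070 ÷ 15.999 = 0.025046 mol
mass % O = 0.40070 g ÷ 0.9778 g × 100%

40.98%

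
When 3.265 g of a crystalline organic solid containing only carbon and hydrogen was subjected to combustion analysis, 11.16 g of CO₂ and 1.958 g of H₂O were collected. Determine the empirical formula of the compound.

mol C = 11.16 g CO₂ ÷ 44.009 g/mol = 0.25358 mol
mol H = 2 × 1.958 g H₂O ÷ 18.015 g/mol = 0.21737 mol
Divide by the smallest (0.21737 mol): C 1.167, H 1.000
Multiplying each by 6 gives whole numbers: C 7.00, H 6.00

C7H6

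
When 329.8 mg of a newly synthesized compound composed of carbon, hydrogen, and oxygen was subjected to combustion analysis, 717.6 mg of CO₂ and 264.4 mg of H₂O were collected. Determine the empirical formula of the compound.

C5H9O2

mol C = 0.7176 g CO₂ ÷ 44.009 g/mol = 0.016306 mol
mol H = 2 × 0.2644 g H₂O ÷ 18.015 g/mol = 0.029353 mol
mass O = 0.3298 − (0.19585 + 0.029588) = 0.10436 g → mol O = 0.10436 ÷ 15.999 = 0.0065231 mol
Divide by the smallest (0.0065231 mol): C 2.500, H 4.500, O 1.000
Multiplying each by 2 gives whole numbers: C 5.00, H 9.00, O 2.00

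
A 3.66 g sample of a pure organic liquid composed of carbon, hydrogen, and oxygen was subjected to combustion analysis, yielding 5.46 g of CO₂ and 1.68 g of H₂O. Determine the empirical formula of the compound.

mol C = 5.46 g CO₂ ÷ 44.009 g/mol = 0.1241 mol
mol H = 2 × 1.68 g H₂O ÷ 18.015 g/mol = 0.1865 mol
mass O = 3.66 − (1.490 + 0.1880) = 1.982 g → mol O = 1.982 ÷ 15.999 = 0.1239 mol
Divide by the smallest (0.1239 mol): C 1.002, H 1.506, O 1.000
Multiplying each by 2 gives whole numbers: C 2.00, H 3.01, O 2.00

C2H3O2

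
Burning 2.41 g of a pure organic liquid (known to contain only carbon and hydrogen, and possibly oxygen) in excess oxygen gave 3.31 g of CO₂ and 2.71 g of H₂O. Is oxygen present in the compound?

yes

mol C = 3.31 g CO₂ ÷ 44.009 g/mol = 0.07521 mol
mol H = 2 × 2.71 g H₂O ÷ 18.015 g/mol = 0.3009 mol
C and H account for only 1.207 g of the 2.41 g sample; the remaining 1.203 g must be oxygen.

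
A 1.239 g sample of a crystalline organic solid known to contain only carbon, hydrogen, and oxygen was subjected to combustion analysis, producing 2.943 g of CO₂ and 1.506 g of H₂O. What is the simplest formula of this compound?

C4H10O

mol C = 2.943 g CO₂ ÷ 44.009 g/mol = 0.066873 mol
mol H = 2 × 1.506 g H₂O ÷ 18.015 g/mol = 0.16719 mol
mass O = 1.239 − (0.80321 + 0.16853) = 0.26726 g → mol O = 0.26726 ÷ 15.999 = 0.016705 mol
Divide by the smallest (0.016705 mol): C 4.003, H 10.009, O 1.000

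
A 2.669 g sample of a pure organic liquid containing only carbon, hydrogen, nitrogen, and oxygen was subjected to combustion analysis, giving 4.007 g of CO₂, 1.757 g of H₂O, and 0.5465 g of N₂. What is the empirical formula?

mol C = 4.007 g CO₂ ÷ 44.009 g/mol = 0.091050 mol
mol H = 2 × 1.757 g H₂O ÷ 18.015 g/mol = 0.19506 mol
mol N = 2 × 0.5465 g N₂ ÷ 28.014 g/mol = 0.039016 mol
mass O = 2.669 − (1.0936 + 0.19662 + 0.54650) = 0.83228 g → mol O = 0.83228 ÷ 15.999 = 0.052021 mol
Divide by the smallest (0.039016 mol): C 2.334, H 4.999, N 1.000, O 1.333
Multiplying each by 3 gives whole numbers: C 7.00, H 15.00, N 3.00, O 4.00

C7H15N3O4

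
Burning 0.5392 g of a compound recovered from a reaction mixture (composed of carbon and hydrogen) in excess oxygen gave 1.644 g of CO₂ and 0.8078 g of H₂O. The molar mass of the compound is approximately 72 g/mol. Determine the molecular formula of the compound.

mol C = 1.644 g CO₂ ÷ 44.009 g/mol = 0.037356 mol
mol H = 2 × 0.8078 g H₂O ÷ 18.015 g/mol = 0.089681 mol
Divide by the smallest (0.037356 mol): C 1.000, H 2.401
Multiplying each by 5 gives whole numbers: C 5.00, H 12.00
Empirical formula: C5H12
Empirical-formula mass = 72.15 g/mol; 72 ÷ 72.15 ≈ 1, so the molecular formula is C5H12.

C5H12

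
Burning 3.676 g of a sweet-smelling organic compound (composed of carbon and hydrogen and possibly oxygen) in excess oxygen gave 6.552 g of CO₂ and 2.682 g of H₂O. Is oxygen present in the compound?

yes

mol C = 6.552 g CO₂ ÷ 44.009 g/mol = 0.14888 mol
mol H = 2 × 2.682 g H₂O ÷ 18.015 g/mol = 0.29775 mol
C and H account for only 2.0883 g of the 3.676 g sample; the remaining 1.5877 g must be oxygen.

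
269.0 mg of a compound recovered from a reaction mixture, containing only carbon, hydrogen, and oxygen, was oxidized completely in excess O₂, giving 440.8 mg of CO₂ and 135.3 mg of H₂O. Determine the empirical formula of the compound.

C6H9O5

mol C = 0.4408 g CO₂ ÷ 44.009 g/mol = 0.010016 mol
mol H = 2 × 0.1353 g H₂O ÷ 18.015 g/mol = 0.015021 mol
mass O = 0.2690 − (0.12030 + 0.015141) = 0.13356 g → mol O = 0.13356 ÷ 15.999 = 0.0083477 mol
Divide by the smallest (0.0083477 mol): C 1.200, H 1.799, O 1.000
Multiplying each by 5 gives whole numbers: C 6.00, H 9.00, O 5.00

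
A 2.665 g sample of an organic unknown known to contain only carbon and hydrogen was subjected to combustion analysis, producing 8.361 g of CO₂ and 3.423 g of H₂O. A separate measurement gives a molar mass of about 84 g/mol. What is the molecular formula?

mol C = 8.361 g CO₂ ÷ 44.009 g/mol = 0.18998 mol
mol H = 2 × 3.423 g H₂O ÷ 18.015 g/mol = 0.38002 mol
Divide by the smallest (0.18998 mol): C 1.000, H 2.000
Empirical formula: CH2
Empirical-formula mass = 14.03 g/mol; 84 ÷ 14.03 ≈ 6, so the molecular formula is C6H12.

C6H12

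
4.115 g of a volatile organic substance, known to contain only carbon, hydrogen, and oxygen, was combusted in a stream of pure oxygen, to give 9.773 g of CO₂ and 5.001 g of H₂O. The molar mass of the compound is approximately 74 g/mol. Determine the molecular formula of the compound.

C4H10O

mol C = 9.773 g CO₂ ÷ 44.009 g/mol = 0.22207 mol
mol H = 2 × 5.001 g H₂O ÷ 18.015 g/mol = 0.55520 mol
mass O = 4.115 − (2.6673 + 0.55965) = 0.88809 g → mol O = 0.88809 ÷ 15.999 = 0.055509 mol
Divide by the smallest (0.055509 mol): C 4.001, H 10.002, O 1.000
Empirical formula: C4H10O
Empirical-formula mass = 74.12 g/mol; 74 ÷ 74.12 ≈ 1, so the molecular formula is C4H10O.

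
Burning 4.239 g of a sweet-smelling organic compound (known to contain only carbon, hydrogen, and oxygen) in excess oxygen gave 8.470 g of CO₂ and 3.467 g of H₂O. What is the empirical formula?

C2H4O

mol C = 8.470 g CO₂ ÷ 44.009 g/mol = 0.19246 mol
mol H = 2 × 3.467 g H₂O ÷ 18.015 g/mol = 0.38490 mol
mass O = 4.239 − (2.3116 + 0.38798) = 1.5394 g → mol O = 1.5394 ÷ 15.999 = 0.096217 mol
Divide by the smallest (0.096217 mol): C 2.000, H 4.000, O 1.000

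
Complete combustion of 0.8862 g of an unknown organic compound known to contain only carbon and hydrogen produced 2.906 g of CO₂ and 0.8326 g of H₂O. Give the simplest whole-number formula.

mol C = 2.906 g CO₂ ÷ 44.009 g/mol = 0.066032 mol
mol H = 2 × 0.8326 g H₂O ÷ 18.015 g/mol = 0.092434 mol
Divide by the smallest (0.066032 mol): C 1.000, H 1.400
Multiplying each by 5 gives whole numbers: C 5.00, H 7.00

C5H7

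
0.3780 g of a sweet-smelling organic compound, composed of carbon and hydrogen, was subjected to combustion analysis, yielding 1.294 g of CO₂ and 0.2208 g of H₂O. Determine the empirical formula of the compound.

mol C = 1.294 g CO₂ ÷ 44.009 g/mol = 0.029403 mol
mol H = 2 × 0.2208 g H₂O ÷ 18.015 g/mol = 0.024513 mol
Divide by the smallest (0.024513 mol): C 1.199, H 1.000
Multiplying each by 5 gives whole numbers: C 6.00, H 5.00

C6H5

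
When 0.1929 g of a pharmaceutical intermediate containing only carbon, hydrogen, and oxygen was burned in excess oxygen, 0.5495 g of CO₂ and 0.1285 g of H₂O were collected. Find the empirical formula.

mol C = 0.5495 g CO₂ ÷ 44.009 g/mol = 0.012486 mol
mol H = 2 × 0.1285 g H₂O ÷ 18.015 g/mol = 0.014266 mol
mass O = 0.1929 − (0.14997 + 0.014380) = 0.028550 g → mol O = 0.028550 ÷ 15.999 = 0.0017845 mol
Divide by the smallest (0.0017845 mol): C 6.997, H 7.994, O 1.000

C7H8O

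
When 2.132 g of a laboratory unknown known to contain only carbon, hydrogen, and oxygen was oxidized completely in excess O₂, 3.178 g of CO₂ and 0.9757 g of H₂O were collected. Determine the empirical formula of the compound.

mol C = 3.178 g CO₂ ÷ 44.009 g/mol = 0.072213 mol
mol H = 2 × 0.9757 g H₂O ÷ 18.015 g/mol = 0.10832 mol
mass O = 2.132 − (0.86734 + 0.10919) = 1.1555 g → mol O = 1.1555 ÷ 15.999 = 0.072221 mol
Divide by the smallest (0.072213 mol): C 1.000, H 1.500, O 1.000
Multiplying each by 2 gives whole numbers: C 2.00, H 3.00, O 2.00

C2H3O2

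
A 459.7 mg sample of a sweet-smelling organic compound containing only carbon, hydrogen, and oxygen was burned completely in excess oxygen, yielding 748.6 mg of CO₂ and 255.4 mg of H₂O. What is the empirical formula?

C6H10O5

mol C = 0.7486 g CO₂ ÷ 44.009 g/mol = 0.017010 mol
mol H = 2 × 0.2554 g H₂O ÷ 18.015 g/mol = 0.028354 mol
mass O = 0.4597 − (0.20431 + 0.028581) = 0.22681 g → mol O = 0.22681 ÷ 15.999 = 0.014177 mol
Divide by the smallest (0.014177 mol): C 1.200, H 2.000, O 1.000
Multiplying each by 5 gives whole numbers: C 6.00, H 10.00, O 5.00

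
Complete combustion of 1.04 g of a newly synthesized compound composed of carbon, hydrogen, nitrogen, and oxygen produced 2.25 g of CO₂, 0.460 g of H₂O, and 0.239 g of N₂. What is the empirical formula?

C6H6N2O

mol C = 2.25 g CO₂ ÷ 44.009 g/mol = 0.05113 mol
mol H = 2 × 0.460 g H₂O ÷ 18.015 g/mol = 0.05107 mol
mol N = 2 × 0.239 g N₂ ÷ 28.014 g/mol = 0.01706 mol
mass O = 1.04 − (0.6141 + 0.05148 + 0.2390) = 0.1354 g → mol O = 0.1354 ÷ 15.999 = 0.008466 mol
Divide by the smallest (0.008466 mol): C 6.039, H 6.032, N 2.015, O 1.000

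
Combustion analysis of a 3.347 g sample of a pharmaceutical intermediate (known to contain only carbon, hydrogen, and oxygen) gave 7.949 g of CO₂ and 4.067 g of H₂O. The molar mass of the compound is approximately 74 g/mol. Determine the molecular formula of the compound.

mol C = 7.949 g CO₂ ÷ 44.009 g/mol = 0.18062 mol
mol H = 2 × 4.067 g H₂O ÷ 18.015 g/mol = 0.45151 mol
mass O = 3.347 − (2.1695 + 0.45512) = 0.72242 g → mol O = 0.72242 ÷ 15.999 = 0.045154 mol
Divide by the smallest (0.045154 mol): C 4.000, H 9.999, O 1.000
Empirical formula: C4H10O
Empirical-formula mass = 74.12 g/mol; 74 ÷ 74.12 ≈ 1, so the molecular formula is C4H10O.

C4H10O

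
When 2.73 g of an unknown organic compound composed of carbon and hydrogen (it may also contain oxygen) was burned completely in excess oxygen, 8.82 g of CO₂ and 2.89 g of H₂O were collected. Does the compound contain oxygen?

mol C = 8.82 g CO₂ ÷ 44.009 g/mol = 0.2004 mol
mol H = 2 × 2.89 g H₂O ÷ 18.015 g/mol = 0.3208 mol
C and H together account for 2.731 g — essentially the entire 2.73 g sample — so the compound contains no oxygen.

no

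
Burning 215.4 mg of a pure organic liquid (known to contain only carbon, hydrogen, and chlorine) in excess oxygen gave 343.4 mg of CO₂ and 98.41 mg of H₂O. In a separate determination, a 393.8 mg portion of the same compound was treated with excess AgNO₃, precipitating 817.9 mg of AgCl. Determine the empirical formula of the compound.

mol C = 0.3434 g CO₂ ÷ 44.009 g/mol = 0.0078029 mol
mol H = 2 × 0.09841 g H₂O ÷ 18.015 g/mol = 0.010925 mol
From the AgCl data: mol Cl per gram of compound = (0.8179 ÷ 143.318) ÷ 0.3938 = 0.014492 mol/g, so in the 0.2154 g combustion sample mol Cl = 0.0031215 mol
Divide by the smallest (0.0031215 mol): C 2.500, H 3.500, Cl 1.000
Multiplying each by 2 gives whole numbers: C 5.00, H 7.00, Cl 2.00

C5H7Cl2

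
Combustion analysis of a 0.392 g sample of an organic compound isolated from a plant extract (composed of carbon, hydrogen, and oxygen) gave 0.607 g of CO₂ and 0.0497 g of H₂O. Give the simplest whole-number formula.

mol C = 0.607 g CO₂ ÷ 44.009 g/mol = 0.01379 mol
mol H = 2 × 0.0497 g H₂O ÷ 18.015 g/mol = 0.005518 mol
mass O = 0.392 − (0.1657 + 0.005562) = 0.2208 g → mol O = 0.2208 ÷ 15.999 = 0.01380 mol
Divide by the smallest (0.005518 mol): C 2.500, H 1.000, O 2.501
Multiplying each by 2 gives whole numbers: C 5.00, H 2.00, O 5.00

C5H2O5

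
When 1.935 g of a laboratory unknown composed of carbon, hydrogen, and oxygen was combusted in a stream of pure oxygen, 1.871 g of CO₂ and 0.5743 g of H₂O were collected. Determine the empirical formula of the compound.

mol C = 1.871 g CO₂ ÷ 44.009 g/mol = 0.042514 mol
mol H = 2 × 0.5743 g H₂O ÷ 18.015 g/mol = 0.063758 mol
mass O = 1.935 − (0.51064 + 0.064268) = 1.3601 g → mol O = 1.3601 ÷ 15.999 = 0.085011 mol
Divide by the smallest (0.042514 mol): C 1.000, H 1.500, O 2.000
Multiplying each by 2 gives whole numbers: C 2.00, H 3.00, O 4.00

C2H3O4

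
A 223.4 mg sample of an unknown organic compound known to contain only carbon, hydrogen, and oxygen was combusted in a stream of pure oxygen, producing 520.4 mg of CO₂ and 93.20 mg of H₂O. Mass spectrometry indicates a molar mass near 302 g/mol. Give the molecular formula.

C16H14O6

mol C = 0.5204 g CO₂ ÷ 44.009 g/mol = 0.011825 mol
mol H = 2 × 0.09320 g H₂O ÷ 18.015 g/mol = 0.010347 mol
mass O = 0.2234 − (0.14203 + 0.010430) = 0.070942 g → mol O = 0.070942 ÷ 15.999 = 0.0044342 mol
Divide by the smallest (0.0044342 mol): C 2.667, H 2.333, O 1.000
Multiplying each by 3 gives whole numbers: C 8.00, H 7.00, O 3.00
Empirical formula: C8H7O3
Empirical-formula mass = 151.14 g/mol; 302 ÷ 151.14 ≈ 2, so the molecular formula is C16H14O6.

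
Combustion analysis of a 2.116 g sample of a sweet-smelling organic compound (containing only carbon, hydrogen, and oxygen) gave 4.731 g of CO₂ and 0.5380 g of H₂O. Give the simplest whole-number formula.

mol C = 4.731 g CO₂ ÷ 44.009 g/mol = 0.10750 mol
mol H = 2 × 0.5380 g H₂O ÷ 18.015 g/mol = 0.059728 mol
mass O = 2.116 − (1.2912 + 0.060206) = 0.76460 g → mol O = 0.76460 ÷ 15.999 = 0.047791 mol
Divide by the smallest (0.047791 mol): C 2.249, H 1.250, O 1.000
Multiplying each by 4 gives whole numbers: C 9.00, H 5.00, O 4.00

C9H5O4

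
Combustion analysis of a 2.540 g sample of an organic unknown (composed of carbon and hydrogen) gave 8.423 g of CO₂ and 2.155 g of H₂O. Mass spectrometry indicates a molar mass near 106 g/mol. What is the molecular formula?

mol C = 8.423 g CO₂ ÷ 44.009 g/mol = 0.19139 mol
mol H = 2 × 2.155 g H₂O ÷ 18.015 g/mol = 0.23925 mol
Divide by the smallest (0.19139 mol): C 1.000, H 1.250
Multiplying each by 4 gives whole numbers: C 4.00, H 5.00
Empirical formula: C4H5
Empirical-formula mass = 53.08 g/mol; 106 ÷ 53.08 ≈ 2, so the molecular formula is C8H10.

C8H10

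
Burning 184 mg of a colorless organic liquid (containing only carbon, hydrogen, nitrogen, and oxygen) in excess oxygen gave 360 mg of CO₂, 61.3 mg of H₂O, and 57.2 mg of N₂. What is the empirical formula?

C6H5N3O

mol C = 0.360 g CO₂ ÷ 44.009 g/mol = 0.008180 mol
mol H = 2 × 0.0613 g H₂O ÷ 18.015 g/mol = 0.006805 mol
mol N = 2 × 0.0572 g N₂ ÷ 28.014 g/mol = 0.004084 mol
mass O = 0.184 − (0.09825 + 0.006860 + 0.05720) = 0.02169 g → mol O = 0.02169 ÷ 15.999 = 0.001356 mol
Divide by the smallest (0.001356 mol): C 6.034, H 5.020, N 3.012, O 1.000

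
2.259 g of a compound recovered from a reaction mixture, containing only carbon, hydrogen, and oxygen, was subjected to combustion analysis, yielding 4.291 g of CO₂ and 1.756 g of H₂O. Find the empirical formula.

mol C = 4.291 g CO₂ ÷ 44.009 g/mol = 0.097503 mol
mol H = 2 × 1.756 g H₂O ÷ 18.015 g/mol = 0.19495 mol
mass O = 2.259 − (1.1711 + 0.19651) = 0.89139 g → mol O = 0.89139 ÷ 15.999 = 0.055715 mol
Divide by the smallest (0.055715 mol): C 1.750, H 3.499, O 1.000
Multiplying each by 4 gives whole numbers: C 7.00, H 14.00, O 4.00

C7H14O4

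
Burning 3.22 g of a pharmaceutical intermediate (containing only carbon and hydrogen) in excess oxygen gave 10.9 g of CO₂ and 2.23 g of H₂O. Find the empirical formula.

CH

mol C = 10.9 g CO₂ ÷ 44.009 g/mol = 0.2477 mol
mol H = 2 × 2.23 g H₂O ÷ 18.015 g/mol = 0.2476 mol
Divide by the smallest (0.2476 mol): C 1.000, H 1.000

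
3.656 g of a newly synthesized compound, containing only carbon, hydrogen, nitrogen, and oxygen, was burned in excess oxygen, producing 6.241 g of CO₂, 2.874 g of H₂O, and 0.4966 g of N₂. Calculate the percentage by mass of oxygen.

mol C = 6.241 g CO₂ ÷ 44.009 g/mol = 0.14181 mol
mol H = 2 × 2.874 g H₂O ÷ 18.015 g/mol = 0.31907 mol
mol N = 2 × 0.4966 g N₂ ÷ 28.014 g/mol = 0.035454 mol
mass O = 3.656 − (1.7033 + 0.32162 + 0.49660) = 1.1345 g → mol O = 1.1345 ÷ 15.999 = 0.070909 mol
mass % O = 1.1345 g ÷ 3.656 g × 100%

31.03%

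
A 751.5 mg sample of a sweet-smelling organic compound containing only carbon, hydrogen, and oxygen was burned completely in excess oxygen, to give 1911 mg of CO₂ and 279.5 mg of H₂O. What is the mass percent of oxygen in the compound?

26.44%

mol C = 1.911 g CO₂ ÷ 44.009 g/mol = 0.043423 mol
mol H = 2 × 0.2795 g H₂O ÷ 18.015 g/mol = 0.031030 mol
mass O = 0.7515 − (0.52155 + 0.031278) = 0.19867 g → mol O = 0.19867 ÷ 15.999 = 0.012418 mol
mass % O = 0.19867 g ÷ 0.7515 g × 100%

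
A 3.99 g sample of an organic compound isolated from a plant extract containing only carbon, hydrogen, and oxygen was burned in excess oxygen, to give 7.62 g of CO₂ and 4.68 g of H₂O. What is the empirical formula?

C2H6O

mol C = 7.62 g CO₂ ÷ 44.009 g/mol = 0.1731 mol
mol H = 2 × 4.68 g H₂O ÷ 18.015 g/mol = 0.5196 mol
mass O = 3.99 − (2.080 + 0.5237) = 1.387 g → mol O = 1.387 ÷ 15.999 = 0.08667 mol
Divide by the smallest (0.08667 mol): C 1.998, H 5.995, O 1.000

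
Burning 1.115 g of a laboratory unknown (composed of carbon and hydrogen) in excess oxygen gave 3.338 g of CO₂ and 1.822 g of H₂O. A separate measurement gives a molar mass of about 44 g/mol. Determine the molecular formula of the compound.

mol C = 3.338 g CO₂ ÷ 44.009 g/mol = 0.075848 mol
mol H = 2 × 1.822 g H₂O ÷ 18.015 g/mol = 0.20228 mol
Divide by the smallest (0.075848 mol): C 1.000, H 2.667
Multiplying each by 3 gives whole numbers: C 3.00, H 8.00
Empirical formula: C3H8
Empirical-formula mass = 44.10 g/mol; 44 ÷ 44.10 ≈ 1, so the molecular formula is C3H8.

C3H8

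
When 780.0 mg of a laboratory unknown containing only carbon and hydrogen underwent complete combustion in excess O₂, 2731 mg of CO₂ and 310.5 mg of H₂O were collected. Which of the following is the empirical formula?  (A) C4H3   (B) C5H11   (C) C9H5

mol C = 2.731 g CO₂ ÷ 44.009 g/mol = 0.062055 mol
mol H = 2 × 0.3105 g H₂O ÷ 18.015 g/mol = 0.034471 mol
Divide by the smallest (0.034471 mol): C 1.800, H 1.000
Multiplying each by 5 gives whole numbers: C 9.00, H 5.00

(C) C9H5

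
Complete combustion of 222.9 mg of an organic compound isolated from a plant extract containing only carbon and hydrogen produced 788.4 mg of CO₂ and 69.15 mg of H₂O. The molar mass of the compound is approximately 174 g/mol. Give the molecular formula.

C14H6

mol C = 0.7884 g CO₂ ÷ 44.009 g/mol = 0.017915 mol
mol H = 2 × 0.06915 g H₂O ÷ 18.015 g/mol = 0.0076769 mol
Divide by the smallest (0.0076769 mol): C 2.334, H 1.000
Multiplying each by 3 gives whole numbers: C 7.00, H 3.00
Empirical formula: C7H3
Empirical-formula mass = 87.10 g/mol; 174 ÷ 87.10 ≈ 2, so the molecular formula is C14H6.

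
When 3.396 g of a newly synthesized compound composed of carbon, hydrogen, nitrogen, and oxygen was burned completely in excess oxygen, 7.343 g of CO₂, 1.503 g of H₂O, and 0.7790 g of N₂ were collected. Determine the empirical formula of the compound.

mol C = 7.343 g CO₂ ÷ 44.009 g/mol = 0.16685 mol
mol H = 2 × 1.503 g H₂O ÷ 18.015 g/mol = 0.16686 mol
mol N = 2 × 0.7790 g N₂ ÷ 28.014 g/mol = 0.055615 mol
mass O = 3.396 − (2.0041 + 0.16820 + 0.77900) = 0.44474 g → mol O = 0.44474 ÷ 15.999 = 0.027798 mol
Divide by the smallest (0.027798 mol): C 6.002, H 6.003, N 2.001, O 1.000

C6H6N2O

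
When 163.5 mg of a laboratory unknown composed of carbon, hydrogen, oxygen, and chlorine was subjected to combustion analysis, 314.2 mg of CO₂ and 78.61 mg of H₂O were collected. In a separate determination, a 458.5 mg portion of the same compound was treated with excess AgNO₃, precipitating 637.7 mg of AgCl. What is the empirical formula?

mol C = 0.3142 g CO₂ ÷ 44.009 g/mol = 0.0071394 mol
mol H = 2 × 0.07861 g H₂O ÷ 18.015 g/mol = 0.0087272 mol
From the AgCl data: mol Cl per gram of compound = (0.6377 ÷ 143.318) ÷ 0.4585 = 0.0097046 mol/g, so in the 0.1635 g combustion sample mol Cl = 0.0015867 mol
mass O = 0.1635 − (0.085752 + 0.0087970 + 0.056248) = 0.012703 g → mol O = 0.012703 ÷ 15.999 = 0.00079397 mol
Divide by the smallest (0.00079397 mol): C 8.992, H 10.992, Cl 1.998, O 1.000

C9H11Cl2O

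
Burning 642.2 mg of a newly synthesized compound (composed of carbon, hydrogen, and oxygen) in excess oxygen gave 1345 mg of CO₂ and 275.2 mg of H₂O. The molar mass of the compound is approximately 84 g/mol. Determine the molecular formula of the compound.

C4H4O2

mol C = 1.345 g CO₂ ÷ 44.009 g/mol = 0.030562 mol
mol H = 2 × 0.2752 g H₂O ÷ 18.015 g/mol = 0.030552 mol
mass O = 0.6422 − (0.36708 + 0.030797) = 0.24432 g → mol O = 0.24432 ÷ 15.999 = 0.015271 mol
Divide by the smallest (0.015271 mol): C 2.001, H 2.001, O 1.000
Empirical formula: C2H2O
Empirical-formula mass = 42.04 g/mol; 84 ÷ 42.04 ≈ 2, so the molecular formula is C4H4O2.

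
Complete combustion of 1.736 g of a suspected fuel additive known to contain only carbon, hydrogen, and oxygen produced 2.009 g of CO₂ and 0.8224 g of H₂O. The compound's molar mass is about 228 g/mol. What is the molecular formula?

mol C = 2.009 g CO₂ ÷ 44.009 g/mol = 0.045650 mol
mol H = 2 × 0.8224 g H₂O ÷ 18.015 g/mol = 0.091302 mol
mass O = 1.736 − (0.54830 + 0.092032) = 1.0957 g → mol O = 1.0957 ÷ 15.999 = 0.068484 mol
Divide by the smallest (0.045650 mol): C 1.000, H 2.000, O 1.500
Multiplying each by 2 gives whole numbers: C 2.00, H 4.00, O 3.00
Empirical formula: C2H4O3
Empirical-formula mass = 76.05 g/mol; 228 ÷ 76.05 ≈ 3, so the molecular formula is C6H12O9.

C6H12O9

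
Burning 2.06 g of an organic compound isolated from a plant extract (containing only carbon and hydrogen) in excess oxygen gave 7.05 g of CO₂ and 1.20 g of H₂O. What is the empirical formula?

mol C = 7.05 g CO₂ ÷ 44.009 g/mol = 0.1602 mol
mol H = 2 × 1.20 g H₂O ÷ 18.015 g/mol = 0.1332 mol
Divide by the smallest (0.1332 mol): C 1.202, H 1.000
Multiplying each by 5 gives whole numbers: C 6.01, H 5.00

C6H5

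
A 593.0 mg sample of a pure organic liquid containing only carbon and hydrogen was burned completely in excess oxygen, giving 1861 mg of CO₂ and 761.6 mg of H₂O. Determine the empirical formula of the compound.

CH2

mol C = 1.861 g CO₂ ÷ 44.009 g/mol = 0.042287 mol
mol H = 2 × 0.7616 g H₂O ÷ 18.015 g/mol = 0.084552 mol
Divide by the smallest (0.042287 mol): C 1.000, H 1.999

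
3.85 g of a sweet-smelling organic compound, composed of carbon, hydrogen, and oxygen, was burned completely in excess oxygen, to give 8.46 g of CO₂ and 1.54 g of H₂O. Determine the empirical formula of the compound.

C9H8O4

mol C = 8.46 g CO₂ ÷ 44.009 g/mol = 0.1922 mol
mol H = 2 × 1.54 g H₂O ÷ 18.015 g/mol = 0.1710 mol
mass O = 3.85 − (2.309 + 0.1723) = 1.369 g → mol O = 1.369 ÷ 15.999 = 0.08555 mol
Divide by the smallest (0.08555 mol): C 2.247, H 1.998, O 1.000
Multiplying each by 4 gives whole numbers: C 8.99, H 7.99, O 4.00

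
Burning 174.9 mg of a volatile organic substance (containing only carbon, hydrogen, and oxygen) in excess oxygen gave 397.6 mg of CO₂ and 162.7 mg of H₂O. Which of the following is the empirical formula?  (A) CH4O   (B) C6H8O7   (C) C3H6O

(C) C3H6O

mol C = 0.3976 g CO₂ ÷ 44.009 g/mol = 0.0090345 mol
mol H = 2 × 0.1627 g H₂O ÷ 18.015 g/mol = 0.018063 mol
mass O = 0.1749 − (0.10851 + 0.018207) = 0.048179 g → mol O = 0.048179 ÷ 15.999 = 0.0030114 mol
Divide by the smallest (0.0030114 mol): C 3.000, H 5.998, O 1.000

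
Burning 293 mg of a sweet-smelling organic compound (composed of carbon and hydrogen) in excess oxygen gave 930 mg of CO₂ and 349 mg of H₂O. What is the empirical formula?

C6H11

mol C = 0.930 g CO₂ ÷ 44.009 g/mol = 0.02113 mol
mol H = 2 × 0.349 g H₂O ÷ 18.015 g/mol = 0.03875 mol
Divide by the smallest (0.02113 mol): C 1.000, H 1.833
Multiplying each by 6 gives whole numbers: C 6.00, H 11.00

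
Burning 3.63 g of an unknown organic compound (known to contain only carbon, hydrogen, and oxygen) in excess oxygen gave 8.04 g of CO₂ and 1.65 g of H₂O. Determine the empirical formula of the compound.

mol C = 8.04 g CO₂ ÷ 44.009 g/mol = 0.1827 mol
mol H = 2 × 1.65 g H₂O ÷ 18.015 g/mol = 0.1832 mol
mass O = 3.63 − (2.194 + 0.1846) = 1.251 g → mol O = 1.251 ÷ 15.999 = 0.07820 mol
Divide by the smallest (0.07820 mol): C 2.336, H 2.343, O 1.000
Multiplying each by 3 gives whole numbers: C 7.01, H 7.03, O 3.00

C7H7O3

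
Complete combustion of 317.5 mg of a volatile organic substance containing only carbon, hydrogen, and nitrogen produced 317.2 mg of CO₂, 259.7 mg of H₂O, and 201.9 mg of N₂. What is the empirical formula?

mol C = 0.3172 g CO₂ ÷ 44.009 g/mol = 0.0072076 mol
mol H = 2 × 0.2597 g H₂O ÷ 18.015 g/mol = 0.028832 mol
mol N = 2 × 0.2019 g N₂ ÷ 28.014 g/mol = 0.014414 mol
Divide by the smallest (0.0072076 mol): C 1.000, H 4.000, N 2.000

CH4N2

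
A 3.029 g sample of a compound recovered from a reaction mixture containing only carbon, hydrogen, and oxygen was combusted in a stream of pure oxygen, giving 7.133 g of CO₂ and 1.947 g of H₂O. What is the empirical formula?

C3H4O

mol C = 7.133 g CO₂ ÷ 44.009 g/mol = 0.16208 mol
mol H = 2 × 1.947 g H₂O ÷ 18.015 g/mol = 0.21615 mol
mass O = 3.029 − (1.9467 + 0.21788) = 0.86437 g → mol O = 0.86437 ÷ 15.999 = 0.054026 mol
Divide by the smallest (0.054026 mol): C 3.000, H 4.001, O 1.000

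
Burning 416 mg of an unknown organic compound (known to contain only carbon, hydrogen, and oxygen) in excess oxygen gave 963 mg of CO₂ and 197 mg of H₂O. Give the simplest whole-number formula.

mol C = 0.963 g CO₂ ÷ 44.009 g/mol = 0.02188 mol
mol H = 2 × 0.197 g H₂O ÷ 18.015 g/mol = 0.02187 mol
mass O = 0.416 − (0.2628 + 0.02205) = 0.1311 g → mol O = 0.1311 ÷ 15.999 = 0.008196 mol
Divide by the smallest (0.008196 mol): C 2.670, H 2.668, O 1.000
Multiplying each by 3 gives whole numbers: C 8.01, H 8.01, O 3.00

C8H8O3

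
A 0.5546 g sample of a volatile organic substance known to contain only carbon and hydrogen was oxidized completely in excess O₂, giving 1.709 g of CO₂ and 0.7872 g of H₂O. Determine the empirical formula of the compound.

mol C = 1.709 g CO₂ ÷ 44.009 g/mol = 0.038833 mol
mol H = 2 × 0.7872 g H₂O ÷ 18.015 g/mol = 0.087394 mol
Divide by the smallest (0.038833 mol): C 1.000, H 2.251
Multiplying each by 4 gives whole numbers: C 4.00, H 9.00

C4H9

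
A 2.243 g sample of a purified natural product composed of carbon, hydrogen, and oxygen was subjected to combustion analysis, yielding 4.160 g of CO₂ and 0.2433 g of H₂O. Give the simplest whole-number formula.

C7H2O5

mol C = 4.160 g CO₂ ÷ 44.009 g/mol = 0.094526 mol
mol H = 2 × 0.2433 g H₂O ÷ 18.015 g/mol = 0.027011 mol
mass O = 2.243 − (1.1354 + 0.027227) = 1.0804 g → mol O = 1.0804 ÷ 15.999 = 0.067530 mol
Divide by the smallest (0.027011 mol): C 3.500, H 1.000, O 2.500
Multiplying each by 2 gives whole numbers: C 7.00, H 2.00, O 5.00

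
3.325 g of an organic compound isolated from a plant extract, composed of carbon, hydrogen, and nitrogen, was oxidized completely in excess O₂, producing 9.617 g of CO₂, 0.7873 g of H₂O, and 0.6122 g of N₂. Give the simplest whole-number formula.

mol C = 9.617 g CO₂ ÷ 44.009 g/mol = 0.21852 mol
mol H = 2 × 0.7873 g H₂O ÷ 18.015 g/mol = 0.087405 mol
mol N = 2 × 0.6122 g N₂ ÷ 28.014 g/mol = 0.043707 mol
Divide by the smallest (0.043707 mol): C 5.000, H 2.000, N 1.000

C5H2N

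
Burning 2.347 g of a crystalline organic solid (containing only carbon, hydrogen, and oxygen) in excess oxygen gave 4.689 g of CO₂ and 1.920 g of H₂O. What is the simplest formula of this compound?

mol C = 4.689 g CO₂ ÷ 44.009 g/mol = 0.10655 mol
mol H = 2 × 1.920 g H₂O ÷ 18.015 g/mol = 0.21316 mol
mass O = 2.347 − (1.2797 + 0.21486) = 0.85241 g → mol O = 0.85241 ÷ 15.999 = 0.053279 mol
Divide by the smallest (0.053279 mol): C 2.000, H 4.001, O 1.000

C2H4O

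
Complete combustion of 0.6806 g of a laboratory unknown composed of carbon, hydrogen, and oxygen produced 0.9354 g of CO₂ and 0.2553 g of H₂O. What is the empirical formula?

C6H8O7

mol C = 0.9354 g CO₂ ÷ 44.009 g/mol = 0.021255 mol
mol H = 2 × 0.2553 g H₂O ÷ 18.015 g/mol = 0.028343 mol
mass O = 0.6806 − (0.25529 + 0.028570) = 0.39674 g → mol O = 0.39674 ÷ 15.999 = 0.024798 mol
Divide by the smallest (0.021255 mol): C 1.000, H 1.333, O 1.167
Multiplying each by 6 gives whole numbers: C 6.00, H 8.00, O 7.00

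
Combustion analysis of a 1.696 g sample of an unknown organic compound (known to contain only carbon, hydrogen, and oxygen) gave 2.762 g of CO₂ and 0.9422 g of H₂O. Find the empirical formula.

C6H10O5

mol C = 2.762 g CO₂ ÷ 44.009 g/mol = 0.062760 mol
mol H = 2 × 0.9422 g H₂O ÷ 18.015 g/mol = 0.10460 mol
mass O = 1.696 − (0.75381 + 0.10544) = 0.83675 g → mol O = 0.83675 ÷ 15.999 = 0.052300 mol
Divide by the smallest (0.052300 mol): C 1.200, H 2.000, O 1.000
Multiplying each by 5 gives whole numbers: C 6.00, H 10.00, O 5.00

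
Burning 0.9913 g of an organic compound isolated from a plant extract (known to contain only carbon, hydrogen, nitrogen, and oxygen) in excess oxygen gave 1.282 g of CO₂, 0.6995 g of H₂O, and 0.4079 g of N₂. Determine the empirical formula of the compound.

mol C = 1.282 g CO₂ ÷ 44.009 g/mol = 0.029130 mol
mol H = 2 × 0.6995 g H₂O ÷ 18.015 g/mol = 0.077658 mol
mol N = 2 × 0.4079 g N₂ ÷ 28.014 g/mol = 0.029121 mol
mass O = 0.9913 − (0.34989 + 0.078279 + 0.40790) = 0.15524 g → mol O = 0.15524 ÷ 15.999 = 0.0097029 mol
Divide by the smallest (0.0097029 mol): C 3.002, H 8.004, N 3.001, O 1.000

C3H8N3O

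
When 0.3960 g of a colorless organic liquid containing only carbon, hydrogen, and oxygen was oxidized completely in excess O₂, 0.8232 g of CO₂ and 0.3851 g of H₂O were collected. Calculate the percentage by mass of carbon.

56.73%

mol C = 0.8232 g CO₂ ÷ 44.009 g/mol = 0.018705 mol
mol H = 2 × 0.3851 g H₂O ÷ 18.015 g/mol = 0.042753 mol
mass O = 0.3960 − (0.22467 + 0.043095) = 0.12824 g → mol O = 0.12824 ÷ 15.999 = 0.0080152 mol
mass % C = 0.22467 g ÷ 0.3960 g × 100%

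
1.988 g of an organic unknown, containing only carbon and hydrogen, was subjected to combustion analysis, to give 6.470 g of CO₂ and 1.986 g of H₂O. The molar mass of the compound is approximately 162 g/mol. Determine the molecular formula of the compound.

mol C = 6.470 g CO₂ ÷ 44.009 g/mol = 0.14702 mol
mol H = 2 × 1.986 g H₂O ÷ 18.015 g/mol = 0.22048 mol
Divide by the smallest (0.14702 mol): C 1.000, H 1.500
Multiplying each by 2 gives whole numbers: C 2.00, H 3.00
Empirical formula: C2H3
Empirical-formula mass = 27.05 g/mol; 162 ÷ 27.05 ≈ 6, so the molecular formula is C12H18.

C12H18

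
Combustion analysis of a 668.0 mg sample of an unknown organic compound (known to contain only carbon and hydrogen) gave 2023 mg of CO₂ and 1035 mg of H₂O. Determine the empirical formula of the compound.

mol C = 2.023 g CO₂ ÷ 44.009 g/mol = 0.045968 mol
mol H = 2 × 1.035 g H₂O ÷ 18.015 g/mol = 0.11490 mol
Divide by the smallest (0.045968 mol): C 1.000, H 2.500
Multiplying each by 2 gives whole numbers: C 2.00, H 5.00

C2H5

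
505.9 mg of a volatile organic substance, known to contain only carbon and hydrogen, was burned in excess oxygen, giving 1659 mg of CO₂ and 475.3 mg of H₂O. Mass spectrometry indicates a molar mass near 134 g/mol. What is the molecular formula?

mol C = 1.659 g CO₂ ÷ 44.009 g/mol = 0.037697 mol
mol H = 2 × 0.4753 g H₂O ÷ 18.015 g/mol = 0.052767 mol
Divide by the smallest (0.037697 mol): C 1.000, H 1.400
Multiplying each by 5 gives whole numbers: C 5.00, H 7.00
Empirical formula: C5H7
Empirical-formula mass = 67.11 g/mol; 134 ÷ 67.11 ≈ 2, so the molecular formula is C10H14.

C10H14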